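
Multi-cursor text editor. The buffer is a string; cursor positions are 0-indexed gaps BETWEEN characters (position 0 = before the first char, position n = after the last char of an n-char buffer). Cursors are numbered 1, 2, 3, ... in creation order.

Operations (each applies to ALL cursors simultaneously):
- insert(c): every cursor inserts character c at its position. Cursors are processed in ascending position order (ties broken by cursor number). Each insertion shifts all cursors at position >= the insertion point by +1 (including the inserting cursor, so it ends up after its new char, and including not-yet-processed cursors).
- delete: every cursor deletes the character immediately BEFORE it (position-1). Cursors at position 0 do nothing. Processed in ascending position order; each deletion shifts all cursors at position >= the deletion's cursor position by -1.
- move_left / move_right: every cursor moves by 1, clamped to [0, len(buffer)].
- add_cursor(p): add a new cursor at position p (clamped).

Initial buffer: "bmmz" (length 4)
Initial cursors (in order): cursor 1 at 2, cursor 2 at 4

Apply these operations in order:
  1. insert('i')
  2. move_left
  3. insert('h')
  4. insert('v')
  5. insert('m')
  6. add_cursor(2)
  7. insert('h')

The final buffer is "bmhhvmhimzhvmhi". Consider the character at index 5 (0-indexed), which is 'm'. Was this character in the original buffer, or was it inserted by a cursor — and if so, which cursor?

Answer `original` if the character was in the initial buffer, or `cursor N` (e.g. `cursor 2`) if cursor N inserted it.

After op 1 (insert('i')): buffer="bmimzi" (len 6), cursors c1@3 c2@6, authorship ..1..2
After op 2 (move_left): buffer="bmimzi" (len 6), cursors c1@2 c2@5, authorship ..1..2
After op 3 (insert('h')): buffer="bmhimzhi" (len 8), cursors c1@3 c2@7, authorship ..11..22
After op 4 (insert('v')): buffer="bmhvimzhvi" (len 10), cursors c1@4 c2@9, authorship ..111..222
After op 5 (insert('m')): buffer="bmhvmimzhvmi" (len 12), cursors c1@5 c2@11, authorship ..1111..2222
After op 6 (add_cursor(2)): buffer="bmhvmimzhvmi" (len 12), cursors c3@2 c1@5 c2@11, authorship ..1111..2222
After op 7 (insert('h')): buffer="bmhhvmhimzhvmhi" (len 15), cursors c3@3 c1@7 c2@14, authorship ..311111..22222
Authorship (.=original, N=cursor N): . . 3 1 1 1 1 1 . . 2 2 2 2 2
Index 5: author = 1

Answer: cursor 1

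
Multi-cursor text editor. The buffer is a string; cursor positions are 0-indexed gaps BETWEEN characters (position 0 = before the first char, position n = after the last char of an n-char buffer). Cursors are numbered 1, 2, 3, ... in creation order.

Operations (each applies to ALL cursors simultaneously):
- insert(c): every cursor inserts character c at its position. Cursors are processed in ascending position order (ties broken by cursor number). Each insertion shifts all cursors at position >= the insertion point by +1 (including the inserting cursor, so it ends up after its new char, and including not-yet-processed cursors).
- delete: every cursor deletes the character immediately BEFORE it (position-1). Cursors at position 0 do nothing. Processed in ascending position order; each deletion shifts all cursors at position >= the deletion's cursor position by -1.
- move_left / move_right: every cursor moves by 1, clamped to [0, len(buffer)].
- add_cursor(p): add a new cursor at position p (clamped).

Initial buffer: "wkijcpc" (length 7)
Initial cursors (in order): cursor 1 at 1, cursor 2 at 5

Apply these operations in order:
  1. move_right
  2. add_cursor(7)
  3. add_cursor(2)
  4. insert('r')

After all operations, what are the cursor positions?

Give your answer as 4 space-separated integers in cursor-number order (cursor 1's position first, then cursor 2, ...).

After op 1 (move_right): buffer="wkijcpc" (len 7), cursors c1@2 c2@6, authorship .......
After op 2 (add_cursor(7)): buffer="wkijcpc" (len 7), cursors c1@2 c2@6 c3@7, authorship .......
After op 3 (add_cursor(2)): buffer="wkijcpc" (len 7), cursors c1@2 c4@2 c2@6 c3@7, authorship .......
After op 4 (insert('r')): buffer="wkrrijcprcr" (len 11), cursors c1@4 c4@4 c2@9 c3@11, authorship ..14....2.3

Answer: 4 9 11 4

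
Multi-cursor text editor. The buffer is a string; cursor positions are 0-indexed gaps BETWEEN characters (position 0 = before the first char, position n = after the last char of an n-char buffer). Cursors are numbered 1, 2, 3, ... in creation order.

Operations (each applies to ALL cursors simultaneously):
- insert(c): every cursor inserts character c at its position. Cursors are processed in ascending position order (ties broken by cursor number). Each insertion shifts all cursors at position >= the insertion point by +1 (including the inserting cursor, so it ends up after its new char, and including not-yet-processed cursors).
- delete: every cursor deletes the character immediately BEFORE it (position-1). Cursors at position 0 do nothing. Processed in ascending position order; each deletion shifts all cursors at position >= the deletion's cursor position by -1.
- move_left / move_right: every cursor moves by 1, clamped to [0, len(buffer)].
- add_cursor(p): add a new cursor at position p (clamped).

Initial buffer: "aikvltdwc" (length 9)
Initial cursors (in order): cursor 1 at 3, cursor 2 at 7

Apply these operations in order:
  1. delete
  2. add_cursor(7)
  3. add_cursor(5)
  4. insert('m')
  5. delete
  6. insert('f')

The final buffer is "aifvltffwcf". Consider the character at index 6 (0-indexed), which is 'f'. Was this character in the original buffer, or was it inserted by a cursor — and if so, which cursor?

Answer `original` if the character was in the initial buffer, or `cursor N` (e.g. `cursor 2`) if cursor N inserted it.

After op 1 (delete): buffer="aivltwc" (len 7), cursors c1@2 c2@5, authorship .......
After op 2 (add_cursor(7)): buffer="aivltwc" (len 7), cursors c1@2 c2@5 c3@7, authorship .......
After op 3 (add_cursor(5)): buffer="aivltwc" (len 7), cursors c1@2 c2@5 c4@5 c3@7, authorship .......
After op 4 (insert('m')): buffer="aimvltmmwcm" (len 11), cursors c1@3 c2@8 c4@8 c3@11, authorship ..1...24..3
After op 5 (delete): buffer="aivltwc" (len 7), cursors c1@2 c2@5 c4@5 c3@7, authorship .......
After op 6 (insert('f')): buffer="aifvltffwcf" (len 11), cursors c1@3 c2@8 c4@8 c3@11, authorship ..1...24..3
Authorship (.=original, N=cursor N): . . 1 . . . 2 4 . . 3
Index 6: author = 2

Answer: cursor 2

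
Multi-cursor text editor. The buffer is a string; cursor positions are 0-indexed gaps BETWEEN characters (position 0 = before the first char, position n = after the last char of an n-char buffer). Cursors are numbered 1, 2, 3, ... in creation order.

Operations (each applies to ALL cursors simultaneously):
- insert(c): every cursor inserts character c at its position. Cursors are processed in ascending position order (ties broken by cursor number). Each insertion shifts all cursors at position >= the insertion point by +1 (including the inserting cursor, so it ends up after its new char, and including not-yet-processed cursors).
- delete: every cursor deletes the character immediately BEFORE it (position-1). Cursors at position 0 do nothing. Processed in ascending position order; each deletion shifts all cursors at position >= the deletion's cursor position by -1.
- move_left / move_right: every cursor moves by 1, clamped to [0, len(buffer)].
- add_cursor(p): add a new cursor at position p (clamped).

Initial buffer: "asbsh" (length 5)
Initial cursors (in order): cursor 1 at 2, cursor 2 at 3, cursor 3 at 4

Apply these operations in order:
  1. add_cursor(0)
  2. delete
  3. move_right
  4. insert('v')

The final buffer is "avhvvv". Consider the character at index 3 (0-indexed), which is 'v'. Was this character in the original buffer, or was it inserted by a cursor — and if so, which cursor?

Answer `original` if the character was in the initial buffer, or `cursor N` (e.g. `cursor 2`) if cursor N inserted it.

After op 1 (add_cursor(0)): buffer="asbsh" (len 5), cursors c4@0 c1@2 c2@3 c3@4, authorship .....
After op 2 (delete): buffer="ah" (len 2), cursors c4@0 c1@1 c2@1 c3@1, authorship ..
After op 3 (move_right): buffer="ah" (len 2), cursors c4@1 c1@2 c2@2 c3@2, authorship ..
After op 4 (insert('v')): buffer="avhvvv" (len 6), cursors c4@2 c1@6 c2@6 c3@6, authorship .4.123
Authorship (.=original, N=cursor N): . 4 . 1 2 3
Index 3: author = 1

Answer: cursor 1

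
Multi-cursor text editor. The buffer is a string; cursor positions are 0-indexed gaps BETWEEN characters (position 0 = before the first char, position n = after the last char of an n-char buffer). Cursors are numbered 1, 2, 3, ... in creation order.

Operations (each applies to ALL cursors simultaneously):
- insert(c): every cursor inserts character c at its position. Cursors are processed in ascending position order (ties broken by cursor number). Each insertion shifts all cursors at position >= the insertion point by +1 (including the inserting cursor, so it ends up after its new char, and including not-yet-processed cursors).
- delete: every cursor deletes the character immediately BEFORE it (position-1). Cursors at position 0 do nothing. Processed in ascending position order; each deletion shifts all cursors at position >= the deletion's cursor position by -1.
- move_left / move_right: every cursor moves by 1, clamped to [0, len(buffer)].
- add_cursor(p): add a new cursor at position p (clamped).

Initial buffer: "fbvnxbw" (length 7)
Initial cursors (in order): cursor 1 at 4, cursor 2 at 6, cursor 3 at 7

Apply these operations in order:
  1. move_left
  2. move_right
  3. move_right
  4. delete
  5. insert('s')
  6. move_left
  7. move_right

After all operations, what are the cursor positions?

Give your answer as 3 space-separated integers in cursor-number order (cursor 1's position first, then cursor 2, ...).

After op 1 (move_left): buffer="fbvnxbw" (len 7), cursors c1@3 c2@5 c3@6, authorship .......
After op 2 (move_right): buffer="fbvnxbw" (len 7), cursors c1@4 c2@6 c3@7, authorship .......
After op 3 (move_right): buffer="fbvnxbw" (len 7), cursors c1@5 c2@7 c3@7, authorship .......
After op 4 (delete): buffer="fbvn" (len 4), cursors c1@4 c2@4 c3@4, authorship ....
After op 5 (insert('s')): buffer="fbvnsss" (len 7), cursors c1@7 c2@7 c3@7, authorship ....123
After op 6 (move_left): buffer="fbvnsss" (len 7), cursors c1@6 c2@6 c3@6, authorship ....123
After op 7 (move_right): buffer="fbvnsss" (len 7), cursors c1@7 c2@7 c3@7, authorship ....123

Answer: 7 7 7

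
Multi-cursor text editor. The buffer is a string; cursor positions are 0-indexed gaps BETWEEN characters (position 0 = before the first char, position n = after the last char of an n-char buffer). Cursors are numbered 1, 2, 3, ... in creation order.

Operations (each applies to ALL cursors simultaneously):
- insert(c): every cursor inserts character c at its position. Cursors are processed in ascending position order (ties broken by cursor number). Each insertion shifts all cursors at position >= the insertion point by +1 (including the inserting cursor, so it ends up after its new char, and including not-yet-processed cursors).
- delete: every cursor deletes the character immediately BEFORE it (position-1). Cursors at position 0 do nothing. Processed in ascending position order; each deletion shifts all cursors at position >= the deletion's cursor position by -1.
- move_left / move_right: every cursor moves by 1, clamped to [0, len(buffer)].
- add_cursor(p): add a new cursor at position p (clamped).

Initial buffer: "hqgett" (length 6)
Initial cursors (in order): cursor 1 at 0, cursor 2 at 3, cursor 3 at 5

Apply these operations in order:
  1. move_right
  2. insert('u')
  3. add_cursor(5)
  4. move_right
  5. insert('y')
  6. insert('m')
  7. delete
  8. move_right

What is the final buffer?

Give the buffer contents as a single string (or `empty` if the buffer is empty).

Answer: huqygeuytytuy

Derivation:
After op 1 (move_right): buffer="hqgett" (len 6), cursors c1@1 c2@4 c3@6, authorship ......
After op 2 (insert('u')): buffer="huqgeuttu" (len 9), cursors c1@2 c2@6 c3@9, authorship .1...2..3
After op 3 (add_cursor(5)): buffer="huqgeuttu" (len 9), cursors c1@2 c4@5 c2@6 c3@9, authorship .1...2..3
After op 4 (move_right): buffer="huqgeuttu" (len 9), cursors c1@3 c4@6 c2@7 c3@9, authorship .1...2..3
After op 5 (insert('y')): buffer="huqygeuytytuy" (len 13), cursors c1@4 c4@8 c2@10 c3@13, authorship .1.1..24.2.33
After op 6 (insert('m')): buffer="huqymgeuymtymtuym" (len 17), cursors c1@5 c4@10 c2@13 c3@17, authorship .1.11..244.22.333
After op 7 (delete): buffer="huqygeuytytuy" (len 13), cursors c1@4 c4@8 c2@10 c3@13, authorship .1.1..24.2.33
After op 8 (move_right): buffer="huqygeuytytuy" (len 13), cursors c1@5 c4@9 c2@11 c3@13, authorship .1.1..24.2.33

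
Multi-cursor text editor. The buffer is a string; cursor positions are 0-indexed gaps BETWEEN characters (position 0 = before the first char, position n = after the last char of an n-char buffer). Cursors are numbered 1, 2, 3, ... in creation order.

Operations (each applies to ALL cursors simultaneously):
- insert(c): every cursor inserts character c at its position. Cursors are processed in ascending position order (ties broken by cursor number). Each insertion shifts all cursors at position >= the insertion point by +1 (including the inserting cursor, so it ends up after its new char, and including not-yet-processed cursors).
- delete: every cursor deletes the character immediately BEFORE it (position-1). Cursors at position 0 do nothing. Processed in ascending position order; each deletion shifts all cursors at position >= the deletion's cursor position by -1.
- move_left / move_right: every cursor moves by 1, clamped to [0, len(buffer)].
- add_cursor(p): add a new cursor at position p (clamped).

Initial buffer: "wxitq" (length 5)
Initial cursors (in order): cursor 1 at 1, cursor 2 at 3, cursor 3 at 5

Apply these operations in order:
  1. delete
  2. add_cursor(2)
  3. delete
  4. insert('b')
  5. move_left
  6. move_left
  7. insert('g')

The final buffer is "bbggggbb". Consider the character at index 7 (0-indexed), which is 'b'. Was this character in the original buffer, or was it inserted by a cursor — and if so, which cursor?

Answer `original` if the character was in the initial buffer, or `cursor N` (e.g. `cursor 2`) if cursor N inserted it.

Answer: cursor 4

Derivation:
After op 1 (delete): buffer="xt" (len 2), cursors c1@0 c2@1 c3@2, authorship ..
After op 2 (add_cursor(2)): buffer="xt" (len 2), cursors c1@0 c2@1 c3@2 c4@2, authorship ..
After op 3 (delete): buffer="" (len 0), cursors c1@0 c2@0 c3@0 c4@0, authorship 
After op 4 (insert('b')): buffer="bbbb" (len 4), cursors c1@4 c2@4 c3@4 c4@4, authorship 1234
After op 5 (move_left): buffer="bbbb" (len 4), cursors c1@3 c2@3 c3@3 c4@3, authorship 1234
After op 6 (move_left): buffer="bbbb" (len 4), cursors c1@2 c2@2 c3@2 c4@2, authorship 1234
After op 7 (insert('g')): buffer="bbggggbb" (len 8), cursors c1@6 c2@6 c3@6 c4@6, authorship 12123434
Authorship (.=original, N=cursor N): 1 2 1 2 3 4 3 4
Index 7: author = 4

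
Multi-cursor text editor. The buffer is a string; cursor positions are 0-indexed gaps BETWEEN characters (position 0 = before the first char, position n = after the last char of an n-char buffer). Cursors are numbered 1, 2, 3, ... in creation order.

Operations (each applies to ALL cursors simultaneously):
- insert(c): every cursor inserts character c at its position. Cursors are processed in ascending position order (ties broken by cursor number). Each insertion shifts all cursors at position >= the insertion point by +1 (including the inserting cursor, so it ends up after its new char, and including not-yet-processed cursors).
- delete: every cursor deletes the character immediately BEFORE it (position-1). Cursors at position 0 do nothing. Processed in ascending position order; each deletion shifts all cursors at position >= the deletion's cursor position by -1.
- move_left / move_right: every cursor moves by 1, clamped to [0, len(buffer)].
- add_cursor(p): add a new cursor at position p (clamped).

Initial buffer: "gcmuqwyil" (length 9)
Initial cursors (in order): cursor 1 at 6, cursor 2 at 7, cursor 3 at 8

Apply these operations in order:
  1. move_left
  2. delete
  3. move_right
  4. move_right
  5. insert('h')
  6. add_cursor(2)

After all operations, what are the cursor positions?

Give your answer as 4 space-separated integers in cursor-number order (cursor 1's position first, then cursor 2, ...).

After op 1 (move_left): buffer="gcmuqwyil" (len 9), cursors c1@5 c2@6 c3@7, authorship .........
After op 2 (delete): buffer="gcmuil" (len 6), cursors c1@4 c2@4 c3@4, authorship ......
After op 3 (move_right): buffer="gcmuil" (len 6), cursors c1@5 c2@5 c3@5, authorship ......
After op 4 (move_right): buffer="gcmuil" (len 6), cursors c1@6 c2@6 c3@6, authorship ......
After op 5 (insert('h')): buffer="gcmuilhhh" (len 9), cursors c1@9 c2@9 c3@9, authorship ......123
After op 6 (add_cursor(2)): buffer="gcmuilhhh" (len 9), cursors c4@2 c1@9 c2@9 c3@9, authorship ......123

Answer: 9 9 9 2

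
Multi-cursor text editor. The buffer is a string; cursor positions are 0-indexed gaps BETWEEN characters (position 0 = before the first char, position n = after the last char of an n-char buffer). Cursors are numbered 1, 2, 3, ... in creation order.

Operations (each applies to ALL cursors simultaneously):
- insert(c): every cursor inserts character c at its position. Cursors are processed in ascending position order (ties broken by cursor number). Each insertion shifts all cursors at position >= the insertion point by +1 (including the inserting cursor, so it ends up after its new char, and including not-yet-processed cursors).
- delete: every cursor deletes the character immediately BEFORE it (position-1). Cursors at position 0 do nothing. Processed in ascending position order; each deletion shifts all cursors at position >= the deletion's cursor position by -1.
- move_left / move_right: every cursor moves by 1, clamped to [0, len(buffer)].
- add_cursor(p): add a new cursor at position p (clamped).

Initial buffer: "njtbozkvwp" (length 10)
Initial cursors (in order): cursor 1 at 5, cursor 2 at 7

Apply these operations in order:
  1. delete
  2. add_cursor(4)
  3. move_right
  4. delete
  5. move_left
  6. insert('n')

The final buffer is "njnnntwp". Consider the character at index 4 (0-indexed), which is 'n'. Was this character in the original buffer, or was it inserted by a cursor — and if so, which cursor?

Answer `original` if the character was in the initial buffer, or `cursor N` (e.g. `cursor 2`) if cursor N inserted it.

After op 1 (delete): buffer="njtbzvwp" (len 8), cursors c1@4 c2@5, authorship ........
After op 2 (add_cursor(4)): buffer="njtbzvwp" (len 8), cursors c1@4 c3@4 c2@5, authorship ........
After op 3 (move_right): buffer="njtbzvwp" (len 8), cursors c1@5 c3@5 c2@6, authorship ........
After op 4 (delete): buffer="njtwp" (len 5), cursors c1@3 c2@3 c3@3, authorship .....
After op 5 (move_left): buffer="njtwp" (len 5), cursors c1@2 c2@2 c3@2, authorship .....
After op 6 (insert('n')): buffer="njnnntwp" (len 8), cursors c1@5 c2@5 c3@5, authorship ..123...
Authorship (.=original, N=cursor N): . . 1 2 3 . . .
Index 4: author = 3

Answer: cursor 3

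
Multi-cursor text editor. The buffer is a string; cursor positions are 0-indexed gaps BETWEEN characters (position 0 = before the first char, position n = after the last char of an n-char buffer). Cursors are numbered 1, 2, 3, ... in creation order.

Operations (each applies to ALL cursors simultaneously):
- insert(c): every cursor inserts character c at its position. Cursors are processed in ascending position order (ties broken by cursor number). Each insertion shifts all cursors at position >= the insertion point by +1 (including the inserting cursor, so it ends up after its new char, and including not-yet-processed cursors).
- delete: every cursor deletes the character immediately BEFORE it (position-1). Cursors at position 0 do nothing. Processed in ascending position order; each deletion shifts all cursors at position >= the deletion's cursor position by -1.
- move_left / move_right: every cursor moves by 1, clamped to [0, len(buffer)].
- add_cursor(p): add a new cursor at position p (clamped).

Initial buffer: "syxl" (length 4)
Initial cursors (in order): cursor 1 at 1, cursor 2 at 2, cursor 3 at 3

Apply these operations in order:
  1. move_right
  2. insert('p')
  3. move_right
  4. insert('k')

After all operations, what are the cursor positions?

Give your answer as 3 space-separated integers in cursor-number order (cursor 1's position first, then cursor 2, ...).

Answer: 5 8 10

Derivation:
After op 1 (move_right): buffer="syxl" (len 4), cursors c1@2 c2@3 c3@4, authorship ....
After op 2 (insert('p')): buffer="sypxplp" (len 7), cursors c1@3 c2@5 c3@7, authorship ..1.2.3
After op 3 (move_right): buffer="sypxplp" (len 7), cursors c1@4 c2@6 c3@7, authorship ..1.2.3
After op 4 (insert('k')): buffer="sypxkplkpk" (len 10), cursors c1@5 c2@8 c3@10, authorship ..1.12.233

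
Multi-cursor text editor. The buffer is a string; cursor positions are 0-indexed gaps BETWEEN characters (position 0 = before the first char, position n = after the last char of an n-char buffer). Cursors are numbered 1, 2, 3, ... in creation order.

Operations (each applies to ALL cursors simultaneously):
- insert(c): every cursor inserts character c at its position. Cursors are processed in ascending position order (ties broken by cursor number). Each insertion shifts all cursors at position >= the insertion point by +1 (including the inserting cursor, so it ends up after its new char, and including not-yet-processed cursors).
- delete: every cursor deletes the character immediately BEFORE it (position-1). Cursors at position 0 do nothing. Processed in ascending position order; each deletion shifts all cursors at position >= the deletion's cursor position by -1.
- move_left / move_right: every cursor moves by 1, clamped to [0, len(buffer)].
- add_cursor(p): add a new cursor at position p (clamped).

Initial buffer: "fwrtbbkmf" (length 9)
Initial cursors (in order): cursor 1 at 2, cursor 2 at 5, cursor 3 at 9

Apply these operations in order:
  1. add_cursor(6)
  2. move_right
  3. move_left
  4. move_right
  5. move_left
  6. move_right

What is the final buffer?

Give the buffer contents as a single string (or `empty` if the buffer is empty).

After op 1 (add_cursor(6)): buffer="fwrtbbkmf" (len 9), cursors c1@2 c2@5 c4@6 c3@9, authorship .........
After op 2 (move_right): buffer="fwrtbbkmf" (len 9), cursors c1@3 c2@6 c4@7 c3@9, authorship .........
After op 3 (move_left): buffer="fwrtbbkmf" (len 9), cursors c1@2 c2@5 c4@6 c3@8, authorship .........
After op 4 (move_right): buffer="fwrtbbkmf" (len 9), cursors c1@3 c2@6 c4@7 c3@9, authorship .........
After op 5 (move_left): buffer="fwrtbbkmf" (len 9), cursors c1@2 c2@5 c4@6 c3@8, authorship .........
After op 6 (move_right): buffer="fwrtbbkmf" (len 9), cursors c1@3 c2@6 c4@7 c3@9, authorship .........

Answer: fwrtbbkmf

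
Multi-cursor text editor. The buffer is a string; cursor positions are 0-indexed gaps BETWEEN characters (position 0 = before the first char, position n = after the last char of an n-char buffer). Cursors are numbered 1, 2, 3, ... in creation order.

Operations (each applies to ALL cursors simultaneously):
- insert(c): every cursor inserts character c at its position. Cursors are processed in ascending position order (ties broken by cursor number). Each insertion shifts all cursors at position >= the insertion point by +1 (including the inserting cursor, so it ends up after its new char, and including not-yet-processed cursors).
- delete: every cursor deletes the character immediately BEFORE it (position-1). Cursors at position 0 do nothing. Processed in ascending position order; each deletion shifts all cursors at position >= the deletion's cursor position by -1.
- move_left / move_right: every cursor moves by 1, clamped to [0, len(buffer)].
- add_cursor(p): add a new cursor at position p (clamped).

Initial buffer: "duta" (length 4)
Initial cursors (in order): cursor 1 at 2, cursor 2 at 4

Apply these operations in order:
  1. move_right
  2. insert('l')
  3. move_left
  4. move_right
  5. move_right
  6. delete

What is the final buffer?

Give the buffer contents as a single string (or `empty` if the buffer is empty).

After op 1 (move_right): buffer="duta" (len 4), cursors c1@3 c2@4, authorship ....
After op 2 (insert('l')): buffer="dutlal" (len 6), cursors c1@4 c2@6, authorship ...1.2
After op 3 (move_left): buffer="dutlal" (len 6), cursors c1@3 c2@5, authorship ...1.2
After op 4 (move_right): buffer="dutlal" (len 6), cursors c1@4 c2@6, authorship ...1.2
After op 5 (move_right): buffer="dutlal" (len 6), cursors c1@5 c2@6, authorship ...1.2
After op 6 (delete): buffer="dutl" (len 4), cursors c1@4 c2@4, authorship ...1

Answer: dutl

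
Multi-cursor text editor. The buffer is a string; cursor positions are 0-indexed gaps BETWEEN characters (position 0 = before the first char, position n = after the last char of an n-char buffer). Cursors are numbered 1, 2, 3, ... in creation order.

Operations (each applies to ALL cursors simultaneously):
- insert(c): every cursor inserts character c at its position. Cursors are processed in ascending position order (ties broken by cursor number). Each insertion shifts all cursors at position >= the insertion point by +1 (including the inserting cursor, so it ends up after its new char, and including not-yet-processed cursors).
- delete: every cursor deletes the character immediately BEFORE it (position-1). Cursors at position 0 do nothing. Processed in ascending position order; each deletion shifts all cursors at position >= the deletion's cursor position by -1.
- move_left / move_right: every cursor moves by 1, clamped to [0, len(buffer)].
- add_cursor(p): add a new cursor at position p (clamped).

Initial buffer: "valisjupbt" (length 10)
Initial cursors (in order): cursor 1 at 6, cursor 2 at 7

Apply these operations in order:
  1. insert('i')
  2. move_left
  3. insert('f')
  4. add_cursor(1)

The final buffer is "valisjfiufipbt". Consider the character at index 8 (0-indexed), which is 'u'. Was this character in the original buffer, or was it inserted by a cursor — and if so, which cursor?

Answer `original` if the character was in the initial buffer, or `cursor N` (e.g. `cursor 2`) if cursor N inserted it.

Answer: original

Derivation:
After op 1 (insert('i')): buffer="valisjiuipbt" (len 12), cursors c1@7 c2@9, authorship ......1.2...
After op 2 (move_left): buffer="valisjiuipbt" (len 12), cursors c1@6 c2@8, authorship ......1.2...
After op 3 (insert('f')): buffer="valisjfiufipbt" (len 14), cursors c1@7 c2@10, authorship ......11.22...
After op 4 (add_cursor(1)): buffer="valisjfiufipbt" (len 14), cursors c3@1 c1@7 c2@10, authorship ......11.22...
Authorship (.=original, N=cursor N): . . . . . . 1 1 . 2 2 . . .
Index 8: author = original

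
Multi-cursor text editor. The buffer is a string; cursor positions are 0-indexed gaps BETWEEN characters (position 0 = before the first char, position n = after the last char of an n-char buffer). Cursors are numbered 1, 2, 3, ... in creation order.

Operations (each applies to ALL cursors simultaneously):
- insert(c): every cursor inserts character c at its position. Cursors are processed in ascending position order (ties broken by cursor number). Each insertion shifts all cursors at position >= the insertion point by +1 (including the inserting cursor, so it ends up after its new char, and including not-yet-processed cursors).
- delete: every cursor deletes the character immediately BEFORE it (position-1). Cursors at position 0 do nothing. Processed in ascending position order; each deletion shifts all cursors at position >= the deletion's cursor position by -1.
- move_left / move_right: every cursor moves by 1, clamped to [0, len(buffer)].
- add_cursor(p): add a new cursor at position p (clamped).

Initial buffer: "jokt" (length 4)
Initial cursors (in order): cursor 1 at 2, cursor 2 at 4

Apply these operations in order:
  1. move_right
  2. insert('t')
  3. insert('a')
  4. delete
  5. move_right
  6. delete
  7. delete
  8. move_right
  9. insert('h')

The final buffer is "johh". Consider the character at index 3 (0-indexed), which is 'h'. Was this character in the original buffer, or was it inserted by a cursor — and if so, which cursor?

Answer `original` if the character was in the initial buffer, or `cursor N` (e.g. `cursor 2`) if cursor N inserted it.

Answer: cursor 2

Derivation:
After op 1 (move_right): buffer="jokt" (len 4), cursors c1@3 c2@4, authorship ....
After op 2 (insert('t')): buffer="jokttt" (len 6), cursors c1@4 c2@6, authorship ...1.2
After op 3 (insert('a')): buffer="joktatta" (len 8), cursors c1@5 c2@8, authorship ...11.22
After op 4 (delete): buffer="jokttt" (len 6), cursors c1@4 c2@6, authorship ...1.2
After op 5 (move_right): buffer="jokttt" (len 6), cursors c1@5 c2@6, authorship ...1.2
After op 6 (delete): buffer="jokt" (len 4), cursors c1@4 c2@4, authorship ...1
After op 7 (delete): buffer="jo" (len 2), cursors c1@2 c2@2, authorship ..
After op 8 (move_right): buffer="jo" (len 2), cursors c1@2 c2@2, authorship ..
After op 9 (insert('h')): buffer="johh" (len 4), cursors c1@4 c2@4, authorship ..12
Authorship (.=original, N=cursor N): . . 1 2
Index 3: author = 2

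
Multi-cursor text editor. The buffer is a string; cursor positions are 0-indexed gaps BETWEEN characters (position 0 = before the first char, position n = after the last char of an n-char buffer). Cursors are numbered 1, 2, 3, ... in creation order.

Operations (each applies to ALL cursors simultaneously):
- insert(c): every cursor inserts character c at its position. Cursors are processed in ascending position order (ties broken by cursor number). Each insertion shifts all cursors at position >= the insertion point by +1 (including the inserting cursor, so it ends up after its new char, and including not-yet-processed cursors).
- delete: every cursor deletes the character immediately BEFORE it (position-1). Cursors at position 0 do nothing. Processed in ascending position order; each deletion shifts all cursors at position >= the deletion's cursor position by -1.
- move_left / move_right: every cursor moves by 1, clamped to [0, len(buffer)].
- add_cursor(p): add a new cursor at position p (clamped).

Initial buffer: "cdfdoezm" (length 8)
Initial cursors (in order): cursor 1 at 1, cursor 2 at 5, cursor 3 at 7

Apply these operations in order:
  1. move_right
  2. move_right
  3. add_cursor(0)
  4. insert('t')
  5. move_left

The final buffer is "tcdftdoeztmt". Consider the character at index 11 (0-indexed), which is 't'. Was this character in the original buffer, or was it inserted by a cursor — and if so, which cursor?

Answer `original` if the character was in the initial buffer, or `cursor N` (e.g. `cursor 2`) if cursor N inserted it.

After op 1 (move_right): buffer="cdfdoezm" (len 8), cursors c1@2 c2@6 c3@8, authorship ........
After op 2 (move_right): buffer="cdfdoezm" (len 8), cursors c1@3 c2@7 c3@8, authorship ........
After op 3 (add_cursor(0)): buffer="cdfdoezm" (len 8), cursors c4@0 c1@3 c2@7 c3@8, authorship ........
After op 4 (insert('t')): buffer="tcdftdoeztmt" (len 12), cursors c4@1 c1@5 c2@10 c3@12, authorship 4...1....2.3
After op 5 (move_left): buffer="tcdftdoeztmt" (len 12), cursors c4@0 c1@4 c2@9 c3@11, authorship 4...1....2.3
Authorship (.=original, N=cursor N): 4 . . . 1 . . . . 2 . 3
Index 11: author = 3

Answer: cursor 3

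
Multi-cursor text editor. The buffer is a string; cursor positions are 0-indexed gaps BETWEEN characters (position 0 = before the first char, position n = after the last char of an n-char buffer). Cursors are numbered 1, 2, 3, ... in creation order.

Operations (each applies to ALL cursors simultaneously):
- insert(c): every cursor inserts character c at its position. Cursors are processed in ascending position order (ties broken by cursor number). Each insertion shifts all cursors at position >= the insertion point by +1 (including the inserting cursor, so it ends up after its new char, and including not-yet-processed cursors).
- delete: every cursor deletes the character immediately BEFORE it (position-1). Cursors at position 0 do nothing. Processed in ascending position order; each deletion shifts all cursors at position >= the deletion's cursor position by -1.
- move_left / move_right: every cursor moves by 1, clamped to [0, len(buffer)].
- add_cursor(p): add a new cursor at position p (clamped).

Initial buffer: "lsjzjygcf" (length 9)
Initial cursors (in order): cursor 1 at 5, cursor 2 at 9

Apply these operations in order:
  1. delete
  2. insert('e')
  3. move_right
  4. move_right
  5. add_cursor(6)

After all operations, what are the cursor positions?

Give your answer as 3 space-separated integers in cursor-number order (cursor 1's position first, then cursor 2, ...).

After op 1 (delete): buffer="lsjzygc" (len 7), cursors c1@4 c2@7, authorship .......
After op 2 (insert('e')): buffer="lsjzeygce" (len 9), cursors c1@5 c2@9, authorship ....1...2
After op 3 (move_right): buffer="lsjzeygce" (len 9), cursors c1@6 c2@9, authorship ....1...2
After op 4 (move_right): buffer="lsjzeygce" (len 9), cursors c1@7 c2@9, authorship ....1...2
After op 5 (add_cursor(6)): buffer="lsjzeygce" (len 9), cursors c3@6 c1@7 c2@9, authorship ....1...2

Answer: 7 9 6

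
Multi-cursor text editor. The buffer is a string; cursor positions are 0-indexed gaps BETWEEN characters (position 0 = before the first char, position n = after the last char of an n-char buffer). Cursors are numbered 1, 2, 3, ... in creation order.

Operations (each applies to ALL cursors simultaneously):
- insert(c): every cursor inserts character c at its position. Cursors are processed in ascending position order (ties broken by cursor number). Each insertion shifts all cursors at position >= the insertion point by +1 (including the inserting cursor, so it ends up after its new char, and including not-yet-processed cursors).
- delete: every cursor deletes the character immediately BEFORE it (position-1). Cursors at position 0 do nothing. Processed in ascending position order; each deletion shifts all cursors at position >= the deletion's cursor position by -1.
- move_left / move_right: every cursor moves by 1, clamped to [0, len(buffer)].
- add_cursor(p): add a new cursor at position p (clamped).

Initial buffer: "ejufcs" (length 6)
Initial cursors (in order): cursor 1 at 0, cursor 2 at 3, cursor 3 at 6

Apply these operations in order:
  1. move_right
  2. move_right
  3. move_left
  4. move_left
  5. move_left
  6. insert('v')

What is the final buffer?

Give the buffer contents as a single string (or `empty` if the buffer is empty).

Answer: vejvuvfcs

Derivation:
After op 1 (move_right): buffer="ejufcs" (len 6), cursors c1@1 c2@4 c3@6, authorship ......
After op 2 (move_right): buffer="ejufcs" (len 6), cursors c1@2 c2@5 c3@6, authorship ......
After op 3 (move_left): buffer="ejufcs" (len 6), cursors c1@1 c2@4 c3@5, authorship ......
After op 4 (move_left): buffer="ejufcs" (len 6), cursors c1@0 c2@3 c3@4, authorship ......
After op 5 (move_left): buffer="ejufcs" (len 6), cursors c1@0 c2@2 c3@3, authorship ......
After op 6 (insert('v')): buffer="vejvuvfcs" (len 9), cursors c1@1 c2@4 c3@6, authorship 1..2.3...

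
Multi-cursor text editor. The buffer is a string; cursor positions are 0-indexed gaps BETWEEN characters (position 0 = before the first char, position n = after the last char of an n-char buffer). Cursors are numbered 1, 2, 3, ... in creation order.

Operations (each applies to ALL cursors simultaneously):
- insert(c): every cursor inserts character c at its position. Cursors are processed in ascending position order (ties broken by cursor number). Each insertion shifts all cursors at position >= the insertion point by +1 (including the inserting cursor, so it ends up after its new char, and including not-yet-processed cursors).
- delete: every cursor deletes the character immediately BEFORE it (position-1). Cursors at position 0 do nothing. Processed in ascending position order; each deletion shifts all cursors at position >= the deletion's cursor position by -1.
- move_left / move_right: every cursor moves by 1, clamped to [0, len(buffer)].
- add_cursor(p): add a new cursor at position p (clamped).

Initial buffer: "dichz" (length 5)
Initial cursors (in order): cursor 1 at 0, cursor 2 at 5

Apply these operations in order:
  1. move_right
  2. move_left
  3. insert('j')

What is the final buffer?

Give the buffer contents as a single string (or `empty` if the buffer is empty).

Answer: jdichjz

Derivation:
After op 1 (move_right): buffer="dichz" (len 5), cursors c1@1 c2@5, authorship .....
After op 2 (move_left): buffer="dichz" (len 5), cursors c1@0 c2@4, authorship .....
After op 3 (insert('j')): buffer="jdichjz" (len 7), cursors c1@1 c2@6, authorship 1....2.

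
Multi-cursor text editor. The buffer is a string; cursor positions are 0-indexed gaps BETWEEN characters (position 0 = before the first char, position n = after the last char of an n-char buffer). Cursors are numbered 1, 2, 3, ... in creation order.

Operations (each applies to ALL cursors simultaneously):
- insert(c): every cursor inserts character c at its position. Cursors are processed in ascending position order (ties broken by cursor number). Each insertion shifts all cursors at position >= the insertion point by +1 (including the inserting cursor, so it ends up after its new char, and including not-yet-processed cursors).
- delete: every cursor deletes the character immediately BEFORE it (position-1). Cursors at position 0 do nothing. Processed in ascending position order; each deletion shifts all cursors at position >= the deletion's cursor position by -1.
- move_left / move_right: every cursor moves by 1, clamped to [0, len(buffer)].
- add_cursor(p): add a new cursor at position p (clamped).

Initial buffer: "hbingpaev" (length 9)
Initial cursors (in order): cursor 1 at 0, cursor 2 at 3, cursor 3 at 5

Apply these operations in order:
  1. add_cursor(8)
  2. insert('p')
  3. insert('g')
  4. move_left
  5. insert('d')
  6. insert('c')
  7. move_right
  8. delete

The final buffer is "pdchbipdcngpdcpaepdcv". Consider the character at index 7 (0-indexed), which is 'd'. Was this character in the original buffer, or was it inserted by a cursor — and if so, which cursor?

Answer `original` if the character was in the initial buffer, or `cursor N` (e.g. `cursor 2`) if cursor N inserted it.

After op 1 (add_cursor(8)): buffer="hbingpaev" (len 9), cursors c1@0 c2@3 c3@5 c4@8, authorship .........
After op 2 (insert('p')): buffer="phbipngppaepv" (len 13), cursors c1@1 c2@5 c3@8 c4@12, authorship 1...2..3...4.
After op 3 (insert('g')): buffer="pghbipgngpgpaepgv" (len 17), cursors c1@2 c2@7 c3@11 c4@16, authorship 11...22..33...44.
After op 4 (move_left): buffer="pghbipgngpgpaepgv" (len 17), cursors c1@1 c2@6 c3@10 c4@15, authorship 11...22..33...44.
After op 5 (insert('d')): buffer="pdghbipdgngpdgpaepdgv" (len 21), cursors c1@2 c2@8 c3@13 c4@19, authorship 111...222..333...444.
After op 6 (insert('c')): buffer="pdcghbipdcgngpdcgpaepdcgv" (len 25), cursors c1@3 c2@10 c3@16 c4@23, authorship 1111...2222..3333...4444.
After op 7 (move_right): buffer="pdcghbipdcgngpdcgpaepdcgv" (len 25), cursors c1@4 c2@11 c3@17 c4@24, authorship 1111...2222..3333...4444.
After op 8 (delete): buffer="pdchbipdcngpdcpaepdcv" (len 21), cursors c1@3 c2@9 c3@14 c4@20, authorship 111...222..333...444.
Authorship (.=original, N=cursor N): 1 1 1 . . . 2 2 2 . . 3 3 3 . . . 4 4 4 .
Index 7: author = 2

Answer: cursor 2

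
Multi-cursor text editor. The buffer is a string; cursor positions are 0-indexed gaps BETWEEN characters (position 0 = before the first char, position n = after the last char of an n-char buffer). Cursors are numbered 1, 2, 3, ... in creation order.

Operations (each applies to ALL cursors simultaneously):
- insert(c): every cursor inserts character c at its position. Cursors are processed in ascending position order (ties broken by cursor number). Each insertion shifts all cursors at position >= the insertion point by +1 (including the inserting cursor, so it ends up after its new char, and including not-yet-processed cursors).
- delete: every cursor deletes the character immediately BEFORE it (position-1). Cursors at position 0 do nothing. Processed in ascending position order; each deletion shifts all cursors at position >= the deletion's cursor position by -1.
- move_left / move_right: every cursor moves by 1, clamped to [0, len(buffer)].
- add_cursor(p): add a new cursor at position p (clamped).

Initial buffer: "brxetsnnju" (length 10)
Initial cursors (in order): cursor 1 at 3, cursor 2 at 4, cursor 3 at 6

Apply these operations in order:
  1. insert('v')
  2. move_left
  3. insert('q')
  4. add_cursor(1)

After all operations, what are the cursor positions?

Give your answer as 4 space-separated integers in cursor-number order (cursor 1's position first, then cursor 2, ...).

After op 1 (insert('v')): buffer="brxvevtsvnnju" (len 13), cursors c1@4 c2@6 c3@9, authorship ...1.2..3....
After op 2 (move_left): buffer="brxvevtsvnnju" (len 13), cursors c1@3 c2@5 c3@8, authorship ...1.2..3....
After op 3 (insert('q')): buffer="brxqveqvtsqvnnju" (len 16), cursors c1@4 c2@7 c3@11, authorship ...11.22..33....
After op 4 (add_cursor(1)): buffer="brxqveqvtsqvnnju" (len 16), cursors c4@1 c1@4 c2@7 c3@11, authorship ...11.22..33....

Answer: 4 7 11 1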